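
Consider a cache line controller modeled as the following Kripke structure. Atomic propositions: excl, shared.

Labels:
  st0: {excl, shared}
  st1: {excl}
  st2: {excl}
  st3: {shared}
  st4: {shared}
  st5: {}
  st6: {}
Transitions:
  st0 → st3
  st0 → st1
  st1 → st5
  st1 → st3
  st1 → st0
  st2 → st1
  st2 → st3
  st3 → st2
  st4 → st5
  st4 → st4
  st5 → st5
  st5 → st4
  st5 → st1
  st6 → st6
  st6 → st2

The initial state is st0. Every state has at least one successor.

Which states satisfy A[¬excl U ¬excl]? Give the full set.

States satisfying ¬excl: {st3, st4, st5, st6}.
States satisfying A[¬excl U ¬excl]: {st3, st4, st5, st6}.

{st3, st4, st5, st6}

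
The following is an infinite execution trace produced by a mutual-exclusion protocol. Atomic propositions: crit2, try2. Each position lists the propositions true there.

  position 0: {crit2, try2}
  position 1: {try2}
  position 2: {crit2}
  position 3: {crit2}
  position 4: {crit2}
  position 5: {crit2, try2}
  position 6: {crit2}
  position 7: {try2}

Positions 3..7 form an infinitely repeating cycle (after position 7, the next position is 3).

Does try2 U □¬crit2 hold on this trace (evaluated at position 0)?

Walking from position 0: at position 2, □¬crit2 has not yet held and try2 fails, so try2 U □¬crit2 is false.

Violated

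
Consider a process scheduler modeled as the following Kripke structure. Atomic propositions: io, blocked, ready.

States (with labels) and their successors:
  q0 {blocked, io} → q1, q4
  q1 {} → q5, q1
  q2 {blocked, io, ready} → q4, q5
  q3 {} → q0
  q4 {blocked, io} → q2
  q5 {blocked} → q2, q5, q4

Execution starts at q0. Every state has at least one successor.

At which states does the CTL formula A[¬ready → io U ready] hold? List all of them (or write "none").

{q2, q4}

States satisfying ¬ready → io: {q0, q2, q4}.
States satisfying ready: {q2}.
States satisfying A[¬ready → io U ready]: {q2, q4}.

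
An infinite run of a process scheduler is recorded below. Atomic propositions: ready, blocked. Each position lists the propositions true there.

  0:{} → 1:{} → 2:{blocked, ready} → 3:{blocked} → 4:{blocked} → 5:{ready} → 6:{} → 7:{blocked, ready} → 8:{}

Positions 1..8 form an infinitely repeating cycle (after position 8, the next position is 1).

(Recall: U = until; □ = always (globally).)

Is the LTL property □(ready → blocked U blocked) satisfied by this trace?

ready → blocked U blocked must hold at every position from 0 onward. It fails at position 5, so □(ready → blocked U blocked) is false.
Positions where ready holds: 2, 5, 7.
Check blocked U blocked at each: 2→ok, 5→fails, 7→ok.

No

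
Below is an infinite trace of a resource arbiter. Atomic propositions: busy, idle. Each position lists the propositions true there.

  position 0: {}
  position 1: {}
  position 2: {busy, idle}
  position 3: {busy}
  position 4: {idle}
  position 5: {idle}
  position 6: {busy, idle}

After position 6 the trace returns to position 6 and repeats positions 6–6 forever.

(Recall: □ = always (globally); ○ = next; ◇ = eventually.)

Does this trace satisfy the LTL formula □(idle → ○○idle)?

idle → ○○idle holds at every position 0..6, and those are all positions ever visited, so □(idle → ○○idle) holds.
Positions where idle holds: 2, 4, 5, 6.
Check ○○idle at each: 2→ok, 4→ok, 5→ok, 6→ok.

Satisfied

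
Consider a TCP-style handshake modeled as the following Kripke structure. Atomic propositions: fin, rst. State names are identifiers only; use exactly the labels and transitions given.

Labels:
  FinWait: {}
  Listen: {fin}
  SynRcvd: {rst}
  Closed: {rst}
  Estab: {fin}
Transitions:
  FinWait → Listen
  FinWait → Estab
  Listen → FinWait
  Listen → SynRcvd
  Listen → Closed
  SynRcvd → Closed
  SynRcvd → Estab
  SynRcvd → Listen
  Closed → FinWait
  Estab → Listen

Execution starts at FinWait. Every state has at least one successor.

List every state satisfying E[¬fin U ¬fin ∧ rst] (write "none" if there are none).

{SynRcvd, Closed}

States satisfying ¬fin: {FinWait, SynRcvd, Closed}.
States satisfying ¬fin ∧ rst: {SynRcvd, Closed}.
States satisfying E[¬fin U ¬fin ∧ rst]: {SynRcvd, Closed}.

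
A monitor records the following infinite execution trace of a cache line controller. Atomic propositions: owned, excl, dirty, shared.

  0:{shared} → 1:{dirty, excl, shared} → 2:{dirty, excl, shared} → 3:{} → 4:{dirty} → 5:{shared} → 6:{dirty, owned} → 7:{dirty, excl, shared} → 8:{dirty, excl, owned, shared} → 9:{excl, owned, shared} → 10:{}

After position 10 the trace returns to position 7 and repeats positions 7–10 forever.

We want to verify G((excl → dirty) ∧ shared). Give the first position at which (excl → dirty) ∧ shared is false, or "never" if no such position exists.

3

Check (excl → dirty) ∧ shared at each position in order: 0 ✓, 1 ✓, 2 ✓.
At position 3 the labels are {}, so (excl → dirty) ∧ shared is false there. This is the first violation.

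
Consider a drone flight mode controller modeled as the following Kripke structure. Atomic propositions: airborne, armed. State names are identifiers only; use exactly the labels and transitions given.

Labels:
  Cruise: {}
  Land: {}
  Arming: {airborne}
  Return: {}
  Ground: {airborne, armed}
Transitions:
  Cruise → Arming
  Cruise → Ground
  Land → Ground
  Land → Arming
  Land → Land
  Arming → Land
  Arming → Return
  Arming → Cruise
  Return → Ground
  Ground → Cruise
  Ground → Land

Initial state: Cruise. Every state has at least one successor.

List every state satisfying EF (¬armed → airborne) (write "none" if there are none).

States satisfying ¬armed → airborne: {Arming, Ground}.
States satisfying EF (¬armed → airborne): {Cruise, Land, Arming, Return, Ground}.

{Cruise, Land, Arming, Return, Ground}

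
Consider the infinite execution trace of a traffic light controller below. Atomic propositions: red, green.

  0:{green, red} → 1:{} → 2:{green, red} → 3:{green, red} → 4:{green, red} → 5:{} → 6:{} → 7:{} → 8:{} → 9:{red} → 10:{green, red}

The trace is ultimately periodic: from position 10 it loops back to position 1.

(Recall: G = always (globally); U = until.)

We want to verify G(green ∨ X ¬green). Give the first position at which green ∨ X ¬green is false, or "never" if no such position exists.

Check green ∨ X ¬green at each position in order: 0 ✓.
At position 1 the labels are {} and the next position 2 has {green, red}, so green ∨ X ¬green is false there. This is the first violation.

1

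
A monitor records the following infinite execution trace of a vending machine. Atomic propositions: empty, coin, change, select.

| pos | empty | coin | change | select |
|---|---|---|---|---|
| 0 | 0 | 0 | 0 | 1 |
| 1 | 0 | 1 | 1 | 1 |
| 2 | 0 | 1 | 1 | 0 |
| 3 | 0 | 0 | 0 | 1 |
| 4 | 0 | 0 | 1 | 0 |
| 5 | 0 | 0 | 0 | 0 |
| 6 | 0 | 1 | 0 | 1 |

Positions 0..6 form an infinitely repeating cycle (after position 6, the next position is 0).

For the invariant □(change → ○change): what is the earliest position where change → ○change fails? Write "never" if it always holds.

2

Check change → ○change at each position in order: 0 ✓, 1 ✓.
At position 2 the labels are {change, coin} and the next position 3 has {select}, so change → ○change is false there. This is the first violation.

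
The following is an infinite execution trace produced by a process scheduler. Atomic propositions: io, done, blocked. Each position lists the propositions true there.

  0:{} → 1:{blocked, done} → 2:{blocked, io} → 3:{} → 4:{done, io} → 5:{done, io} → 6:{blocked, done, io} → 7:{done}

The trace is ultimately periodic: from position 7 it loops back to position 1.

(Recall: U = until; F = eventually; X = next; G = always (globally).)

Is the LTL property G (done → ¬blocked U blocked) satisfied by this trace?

Holds

done → ¬blocked U blocked holds at every position 0..7, and those are all positions ever visited, so G (done → ¬blocked U blocked) holds.
Positions where done holds: 1, 4, 5, 6, 7.
Check ¬blocked U blocked at each: 1→ok, 4→ok, 5→ok, 6→ok, 7→ok.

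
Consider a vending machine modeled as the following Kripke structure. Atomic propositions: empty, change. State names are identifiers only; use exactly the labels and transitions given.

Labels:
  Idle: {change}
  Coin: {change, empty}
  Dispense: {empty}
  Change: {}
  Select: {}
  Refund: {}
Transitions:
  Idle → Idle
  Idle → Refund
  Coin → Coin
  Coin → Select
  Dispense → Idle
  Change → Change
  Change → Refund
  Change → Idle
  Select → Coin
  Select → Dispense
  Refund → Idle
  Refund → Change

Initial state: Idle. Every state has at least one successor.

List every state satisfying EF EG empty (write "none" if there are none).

States satisfying EG empty: {Coin}.
States satisfying EF EG empty: {Coin, Select}.

{Coin, Select}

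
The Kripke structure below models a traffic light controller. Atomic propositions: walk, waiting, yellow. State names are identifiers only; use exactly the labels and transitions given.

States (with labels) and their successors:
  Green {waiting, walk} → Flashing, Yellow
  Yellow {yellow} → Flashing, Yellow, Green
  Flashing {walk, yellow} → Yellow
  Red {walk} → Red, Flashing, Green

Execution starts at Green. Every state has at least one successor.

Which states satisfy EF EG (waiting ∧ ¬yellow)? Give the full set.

States satisfying EG (waiting ∧ ¬yellow): ∅.
States satisfying EF EG (waiting ∧ ¬yellow): ∅.

none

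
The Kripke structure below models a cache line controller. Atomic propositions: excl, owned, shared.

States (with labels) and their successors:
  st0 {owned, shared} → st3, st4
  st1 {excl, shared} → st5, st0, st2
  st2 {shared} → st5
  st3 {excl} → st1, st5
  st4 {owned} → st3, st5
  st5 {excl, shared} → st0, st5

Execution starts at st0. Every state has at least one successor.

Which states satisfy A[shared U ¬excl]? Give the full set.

{st0, st2, st4}

States satisfying shared: {st0, st1, st2, st5}.
States satisfying ¬excl: {st0, st2, st4}.
States satisfying A[shared U ¬excl]: {st0, st2, st4}.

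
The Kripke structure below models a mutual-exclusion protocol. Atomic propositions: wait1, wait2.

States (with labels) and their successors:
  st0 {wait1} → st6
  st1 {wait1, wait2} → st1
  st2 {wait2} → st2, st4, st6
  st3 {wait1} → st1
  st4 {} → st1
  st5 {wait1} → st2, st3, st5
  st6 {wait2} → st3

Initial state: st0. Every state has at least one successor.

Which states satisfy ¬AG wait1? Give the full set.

{st0, st2, st4, st5, st6}

States satisfying wait1: {st0, st1, st3, st5}.
States satisfying AG wait1: {st1, st3}.
States satisfying ¬AG wait1: {st0, st2, st4, st5, st6}.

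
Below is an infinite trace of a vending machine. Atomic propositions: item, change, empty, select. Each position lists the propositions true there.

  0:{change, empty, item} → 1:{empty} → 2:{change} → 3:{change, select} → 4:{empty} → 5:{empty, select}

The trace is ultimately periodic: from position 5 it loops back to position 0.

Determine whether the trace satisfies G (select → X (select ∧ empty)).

Does not hold

select → X (select ∧ empty) must hold at every position from 0 onward. It fails at position 3, so G (select → X (select ∧ empty)) is false.
Positions where select holds: 3, 5.
Check X (select ∧ empty) at each: 3→fails, 5→fails.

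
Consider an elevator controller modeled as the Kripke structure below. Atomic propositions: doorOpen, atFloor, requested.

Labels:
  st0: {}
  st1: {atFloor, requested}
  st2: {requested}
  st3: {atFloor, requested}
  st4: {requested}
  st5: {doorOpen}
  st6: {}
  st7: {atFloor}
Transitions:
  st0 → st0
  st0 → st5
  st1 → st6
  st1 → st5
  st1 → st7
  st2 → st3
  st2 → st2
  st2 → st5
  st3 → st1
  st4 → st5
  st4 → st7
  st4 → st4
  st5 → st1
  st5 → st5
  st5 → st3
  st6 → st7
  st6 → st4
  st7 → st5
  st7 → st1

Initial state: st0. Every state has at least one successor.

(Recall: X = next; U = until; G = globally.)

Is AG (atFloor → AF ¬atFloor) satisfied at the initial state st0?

States satisfying atFloor → AF ¬atFloor: {st0, st2, st4, st5, st6}.
States satisfying AG (atFloor → AF ¬atFloor): ∅.
st1 is reachable from st0 and violates atFloor → AF ¬atFloor, so AG fails at st0.
st0 ∉ Sat(AG (atFloor → AF ¬atFloor)).

Does not hold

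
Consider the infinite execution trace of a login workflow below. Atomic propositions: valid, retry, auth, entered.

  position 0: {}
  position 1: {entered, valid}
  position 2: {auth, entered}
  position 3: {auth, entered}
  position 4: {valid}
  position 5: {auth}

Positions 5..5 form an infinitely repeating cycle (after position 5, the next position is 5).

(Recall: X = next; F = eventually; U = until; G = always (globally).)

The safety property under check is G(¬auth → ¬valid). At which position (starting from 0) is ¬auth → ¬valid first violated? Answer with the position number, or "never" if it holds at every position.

1

Check ¬auth → ¬valid at each position in order: 0 ✓.
At position 1 the labels are {entered, valid}, so ¬auth → ¬valid is false there. This is the first violation.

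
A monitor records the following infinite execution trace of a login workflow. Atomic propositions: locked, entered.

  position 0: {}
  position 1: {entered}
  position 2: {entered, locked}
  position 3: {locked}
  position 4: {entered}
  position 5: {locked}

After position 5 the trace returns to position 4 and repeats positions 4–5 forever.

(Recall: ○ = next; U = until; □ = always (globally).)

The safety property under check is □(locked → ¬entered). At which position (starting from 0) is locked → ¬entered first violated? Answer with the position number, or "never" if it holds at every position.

Check locked → ¬entered at each position in order: 0 ✓, 1 ✓.
At position 2 the labels are {entered, locked}, so locked → ¬entered is false there. This is the first violation.

2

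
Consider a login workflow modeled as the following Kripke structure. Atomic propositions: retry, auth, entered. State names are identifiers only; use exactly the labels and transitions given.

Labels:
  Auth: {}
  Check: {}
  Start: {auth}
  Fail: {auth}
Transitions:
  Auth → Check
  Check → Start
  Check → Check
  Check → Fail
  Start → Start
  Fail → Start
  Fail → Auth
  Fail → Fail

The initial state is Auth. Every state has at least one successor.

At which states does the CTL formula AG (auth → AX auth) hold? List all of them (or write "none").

{Start}

States satisfying auth → AX auth: {Auth, Check, Start}.
States satisfying AG (auth → AX auth): {Start}.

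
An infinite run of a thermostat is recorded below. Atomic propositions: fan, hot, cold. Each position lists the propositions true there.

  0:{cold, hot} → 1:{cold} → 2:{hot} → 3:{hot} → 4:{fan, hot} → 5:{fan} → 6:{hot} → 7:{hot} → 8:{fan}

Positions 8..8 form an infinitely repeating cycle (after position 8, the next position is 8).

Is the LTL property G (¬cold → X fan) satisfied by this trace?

¬cold → X fan must hold at every position from 0 onward. It fails at position 2, so G (¬cold → X fan) is false.
Positions where ¬cold holds: 2, 3, 4, 5, 6, 7, 8.
Check X fan at each: 2→fails, 3→ok, 4→ok, 5→fails, 6→fails, 7→ok, 8→ok.

No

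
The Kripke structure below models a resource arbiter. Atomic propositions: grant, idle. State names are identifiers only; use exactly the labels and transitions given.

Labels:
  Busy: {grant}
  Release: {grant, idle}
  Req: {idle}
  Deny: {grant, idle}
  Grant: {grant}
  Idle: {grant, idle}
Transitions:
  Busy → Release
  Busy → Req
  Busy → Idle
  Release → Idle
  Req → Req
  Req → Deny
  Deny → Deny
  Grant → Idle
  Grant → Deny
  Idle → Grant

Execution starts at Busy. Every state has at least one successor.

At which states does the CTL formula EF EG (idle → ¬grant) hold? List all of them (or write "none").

States satisfying EG (idle → ¬grant): {Busy, Req}.
States satisfying EF EG (idle → ¬grant): {Busy, Req}.

{Busy, Req}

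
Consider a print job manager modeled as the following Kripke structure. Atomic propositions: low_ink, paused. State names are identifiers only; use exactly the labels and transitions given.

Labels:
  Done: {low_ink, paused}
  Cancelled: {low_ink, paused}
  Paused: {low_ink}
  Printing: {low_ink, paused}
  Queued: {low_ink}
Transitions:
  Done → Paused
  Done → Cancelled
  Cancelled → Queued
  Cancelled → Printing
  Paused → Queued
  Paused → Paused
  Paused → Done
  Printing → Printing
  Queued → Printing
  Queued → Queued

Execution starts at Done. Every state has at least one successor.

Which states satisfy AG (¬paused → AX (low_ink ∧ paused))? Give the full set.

{Printing}

States satisfying ¬paused → AX (low_ink ∧ paused): {Done, Cancelled, Printing}.
States satisfying AG (¬paused → AX (low_ink ∧ paused)): {Printing}.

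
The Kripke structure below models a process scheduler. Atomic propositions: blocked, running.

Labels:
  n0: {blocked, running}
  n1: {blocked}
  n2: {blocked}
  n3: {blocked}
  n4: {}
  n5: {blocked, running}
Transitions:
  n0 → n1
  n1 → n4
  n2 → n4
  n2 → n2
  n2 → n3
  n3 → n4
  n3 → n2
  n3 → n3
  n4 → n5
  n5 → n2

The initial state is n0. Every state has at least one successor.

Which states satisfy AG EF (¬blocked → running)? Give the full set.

States satisfying EF (¬blocked → running): {n0, n1, n2, n3, n4, n5}.
States satisfying AG EF (¬blocked → running): {n0, n1, n2, n3, n4, n5}.

{n0, n1, n2, n3, n4, n5}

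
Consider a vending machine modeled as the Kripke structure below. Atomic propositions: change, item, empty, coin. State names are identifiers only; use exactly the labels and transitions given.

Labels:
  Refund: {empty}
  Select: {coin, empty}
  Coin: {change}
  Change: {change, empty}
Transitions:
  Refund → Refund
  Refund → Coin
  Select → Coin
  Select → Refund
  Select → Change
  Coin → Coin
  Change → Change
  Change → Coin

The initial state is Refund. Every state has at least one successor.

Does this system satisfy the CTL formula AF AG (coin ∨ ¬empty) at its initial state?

No

States satisfying AG (coin ∨ ¬empty): {Coin}.
States satisfying AF AG (coin ∨ ¬empty): {Coin}.
There is a path from Refund along which AG (coin ∨ ¬empty) never holds.
Refund ∉ Sat(AF AG (coin ∨ ¬empty)).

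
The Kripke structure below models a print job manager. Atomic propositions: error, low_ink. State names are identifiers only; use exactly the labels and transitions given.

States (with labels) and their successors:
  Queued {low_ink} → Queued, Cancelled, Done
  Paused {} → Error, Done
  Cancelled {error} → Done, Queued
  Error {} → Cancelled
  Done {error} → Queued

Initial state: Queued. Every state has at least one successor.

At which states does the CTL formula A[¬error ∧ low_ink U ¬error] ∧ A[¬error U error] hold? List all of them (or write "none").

{Paused, Error}

States satisfying ¬error ∧ low_ink: {Queued}.
States satisfying ¬error: {Queued, Paused, Error}.
States satisfying A[¬error ∧ low_ink U ¬error]: {Queued, Paused, Error}.
States satisfying error: {Cancelled, Done}.
States satisfying A[¬error U error]: {Paused, Cancelled, Error, Done}.
States satisfying A[¬error ∧ low_ink U ¬error] ∧ A[¬error U error]: {Paused, Error}.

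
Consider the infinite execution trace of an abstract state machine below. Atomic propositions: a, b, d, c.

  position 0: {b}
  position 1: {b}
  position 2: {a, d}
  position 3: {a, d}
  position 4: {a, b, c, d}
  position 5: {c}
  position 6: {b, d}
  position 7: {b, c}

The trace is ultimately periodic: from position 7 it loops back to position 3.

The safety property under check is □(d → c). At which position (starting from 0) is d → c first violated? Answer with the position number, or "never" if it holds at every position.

2

Check d → c at each position in order: 0 ✓, 1 ✓.
At position 2 the labels are {a, d}, so d → c is false there. This is the first violation.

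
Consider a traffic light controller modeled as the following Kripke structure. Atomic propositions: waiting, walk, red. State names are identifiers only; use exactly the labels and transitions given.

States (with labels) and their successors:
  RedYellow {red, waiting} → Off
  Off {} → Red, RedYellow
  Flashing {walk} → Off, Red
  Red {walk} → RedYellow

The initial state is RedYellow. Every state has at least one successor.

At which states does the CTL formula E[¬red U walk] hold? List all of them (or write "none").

States satisfying ¬red: {Off, Flashing, Red}.
States satisfying walk: {Flashing, Red}.
States satisfying E[¬red U walk]: {Off, Flashing, Red}.

{Off, Flashing, Red}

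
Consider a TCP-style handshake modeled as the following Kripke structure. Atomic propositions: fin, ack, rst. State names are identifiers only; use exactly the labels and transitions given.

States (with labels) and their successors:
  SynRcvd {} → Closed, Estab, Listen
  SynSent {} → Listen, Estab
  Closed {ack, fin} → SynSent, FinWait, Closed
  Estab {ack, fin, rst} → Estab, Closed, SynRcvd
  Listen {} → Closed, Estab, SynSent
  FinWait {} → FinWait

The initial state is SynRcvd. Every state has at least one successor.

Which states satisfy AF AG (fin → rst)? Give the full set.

{FinWait}

States satisfying AG (fin → rst): {FinWait}.
States satisfying AF AG (fin → rst): {FinWait}.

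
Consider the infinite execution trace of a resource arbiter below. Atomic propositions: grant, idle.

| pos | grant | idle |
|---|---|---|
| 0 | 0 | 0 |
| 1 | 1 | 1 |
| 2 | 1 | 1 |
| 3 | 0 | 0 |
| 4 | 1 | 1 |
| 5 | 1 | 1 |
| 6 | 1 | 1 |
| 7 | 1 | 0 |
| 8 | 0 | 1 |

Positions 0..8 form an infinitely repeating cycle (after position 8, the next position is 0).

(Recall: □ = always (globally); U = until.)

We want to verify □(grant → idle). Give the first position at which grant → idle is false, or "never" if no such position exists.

Check grant → idle at each position in order: 0 ✓, 1 ✓, 2 ✓, 3 ✓, 4 ✓, 5 ✓, 6 ✓.
At position 7 the labels are {grant}, so grant → idle is false there. This is the first violation.

7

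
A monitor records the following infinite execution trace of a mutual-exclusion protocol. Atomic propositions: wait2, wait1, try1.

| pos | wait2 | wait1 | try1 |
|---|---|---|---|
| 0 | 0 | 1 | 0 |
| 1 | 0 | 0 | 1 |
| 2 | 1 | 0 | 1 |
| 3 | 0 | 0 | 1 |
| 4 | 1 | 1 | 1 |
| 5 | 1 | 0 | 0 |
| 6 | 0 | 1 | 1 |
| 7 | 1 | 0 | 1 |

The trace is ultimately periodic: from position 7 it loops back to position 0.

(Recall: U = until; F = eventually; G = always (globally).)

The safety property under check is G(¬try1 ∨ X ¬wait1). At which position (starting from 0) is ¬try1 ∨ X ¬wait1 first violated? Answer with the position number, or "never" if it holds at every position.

Check ¬try1 ∨ X ¬wait1 at each position in order: 0 ✓, 1 ✓, 2 ✓.
At position 3 the labels are {try1} and the next position 4 has {try1, wait1, wait2}, so ¬try1 ∨ X ¬wait1 is false there. This is the first violation.

3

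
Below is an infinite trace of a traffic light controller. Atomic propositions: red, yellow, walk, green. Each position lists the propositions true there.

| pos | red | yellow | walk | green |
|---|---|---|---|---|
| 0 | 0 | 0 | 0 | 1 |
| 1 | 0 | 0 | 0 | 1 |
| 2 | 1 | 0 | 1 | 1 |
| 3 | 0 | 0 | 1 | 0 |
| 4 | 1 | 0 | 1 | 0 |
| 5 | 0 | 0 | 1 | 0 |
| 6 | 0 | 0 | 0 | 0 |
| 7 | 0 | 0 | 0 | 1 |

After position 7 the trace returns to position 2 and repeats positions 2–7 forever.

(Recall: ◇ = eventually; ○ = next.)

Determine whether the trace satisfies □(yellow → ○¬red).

yellow → ○¬red holds at every position 0..7, and those are all positions ever visited, so □(yellow → ○¬red) holds.

Holds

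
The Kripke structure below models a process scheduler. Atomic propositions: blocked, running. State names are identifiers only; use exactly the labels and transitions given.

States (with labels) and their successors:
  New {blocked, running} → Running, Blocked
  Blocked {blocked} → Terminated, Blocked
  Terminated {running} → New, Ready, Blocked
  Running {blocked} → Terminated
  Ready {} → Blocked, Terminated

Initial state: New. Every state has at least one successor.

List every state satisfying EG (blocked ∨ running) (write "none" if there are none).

States satisfying blocked ∨ running: {New, Blocked, Terminated, Running}.
States satisfying EG (blocked ∨ running): {New, Blocked, Terminated, Running}.

{New, Blocked, Terminated, Running}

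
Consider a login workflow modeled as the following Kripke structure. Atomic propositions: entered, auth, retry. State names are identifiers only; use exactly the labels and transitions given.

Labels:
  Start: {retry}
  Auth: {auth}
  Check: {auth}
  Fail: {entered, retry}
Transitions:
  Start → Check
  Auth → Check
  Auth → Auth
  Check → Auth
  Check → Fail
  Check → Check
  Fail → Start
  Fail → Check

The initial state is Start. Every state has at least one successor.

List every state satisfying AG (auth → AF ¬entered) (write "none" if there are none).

{Start, Auth, Check, Fail}

States satisfying auth → AF ¬entered: {Start, Auth, Check, Fail}.
States satisfying AG (auth → AF ¬entered): {Start, Auth, Check, Fail}.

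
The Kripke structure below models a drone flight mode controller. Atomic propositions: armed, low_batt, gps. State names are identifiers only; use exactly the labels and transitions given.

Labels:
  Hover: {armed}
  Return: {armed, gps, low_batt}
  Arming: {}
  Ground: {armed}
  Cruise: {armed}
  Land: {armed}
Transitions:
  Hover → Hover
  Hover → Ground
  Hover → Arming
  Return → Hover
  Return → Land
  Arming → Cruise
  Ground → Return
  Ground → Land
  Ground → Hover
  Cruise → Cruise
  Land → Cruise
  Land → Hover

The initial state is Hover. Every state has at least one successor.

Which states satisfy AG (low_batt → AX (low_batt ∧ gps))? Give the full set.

{Arming, Cruise}

States satisfying low_batt → AX (low_batt ∧ gps): {Hover, Arming, Ground, Cruise, Land}.
States satisfying AG (low_batt → AX (low_batt ∧ gps)): {Arming, Cruise}.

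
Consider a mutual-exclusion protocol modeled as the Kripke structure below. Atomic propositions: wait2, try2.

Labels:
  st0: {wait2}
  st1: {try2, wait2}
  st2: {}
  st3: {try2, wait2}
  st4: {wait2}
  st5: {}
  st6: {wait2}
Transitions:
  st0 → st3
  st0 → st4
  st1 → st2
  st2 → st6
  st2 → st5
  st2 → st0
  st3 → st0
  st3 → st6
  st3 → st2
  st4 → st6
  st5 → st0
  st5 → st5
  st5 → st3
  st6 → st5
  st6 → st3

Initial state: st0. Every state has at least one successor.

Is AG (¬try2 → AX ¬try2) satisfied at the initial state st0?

States satisfying ¬try2 → AX ¬try2: {st1, st2, st3, st4}.
States satisfying AG (¬try2 → AX ¬try2): ∅.
st0 is reachable from st0 and violates ¬try2 → AX ¬try2, so AG fails at st0.
st0 ∉ Sat(AG (¬try2 → AX ¬try2)).

No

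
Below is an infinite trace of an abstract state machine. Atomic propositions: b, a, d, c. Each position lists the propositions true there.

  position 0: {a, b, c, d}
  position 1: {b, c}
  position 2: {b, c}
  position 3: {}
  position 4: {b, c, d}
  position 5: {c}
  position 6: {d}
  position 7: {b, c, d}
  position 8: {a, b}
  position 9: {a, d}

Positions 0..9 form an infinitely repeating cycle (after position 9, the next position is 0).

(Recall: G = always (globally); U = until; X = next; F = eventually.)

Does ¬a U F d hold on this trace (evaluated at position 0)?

Walking from position 0: F d first holds at position 0, and ¬a holds at every earlier position along the way, so ¬a U F d holds.

Satisfied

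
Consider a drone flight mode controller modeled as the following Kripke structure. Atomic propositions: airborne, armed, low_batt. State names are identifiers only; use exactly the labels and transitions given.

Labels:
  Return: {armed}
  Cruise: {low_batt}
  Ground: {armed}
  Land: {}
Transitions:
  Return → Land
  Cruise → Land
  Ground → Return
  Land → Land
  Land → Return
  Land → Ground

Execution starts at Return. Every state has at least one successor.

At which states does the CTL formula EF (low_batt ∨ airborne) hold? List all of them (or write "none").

{Cruise}

States satisfying low_batt ∨ airborne: {Cruise}.
States satisfying EF (low_batt ∨ airborne): {Cruise}.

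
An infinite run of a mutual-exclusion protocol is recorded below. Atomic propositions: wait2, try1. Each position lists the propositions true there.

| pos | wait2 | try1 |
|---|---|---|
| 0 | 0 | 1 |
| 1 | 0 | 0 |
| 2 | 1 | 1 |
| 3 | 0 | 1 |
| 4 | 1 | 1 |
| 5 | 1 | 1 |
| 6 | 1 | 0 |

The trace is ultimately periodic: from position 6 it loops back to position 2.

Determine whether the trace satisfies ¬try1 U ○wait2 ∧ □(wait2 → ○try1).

Does not hold

Walking from position 0: at position 0, ○wait2 has not yet held and ¬try1 fails, so ¬try1 U ○wait2 is false.
wait2 → ○try1 must hold at every position from 0 onward. It fails at position 5, so □(wait2 → ○try1) is false.
Positions where wait2 holds: 2, 4, 5, 6.
Check ○try1 at each: 2→ok, 4→ok, 5→fails, 6→ok.
At position 0: ¬try1 U ○wait2 is false; □(wait2 → ○try1) is false; so ¬try1 U ○wait2 ∧ □(wait2 → ○try1) is false.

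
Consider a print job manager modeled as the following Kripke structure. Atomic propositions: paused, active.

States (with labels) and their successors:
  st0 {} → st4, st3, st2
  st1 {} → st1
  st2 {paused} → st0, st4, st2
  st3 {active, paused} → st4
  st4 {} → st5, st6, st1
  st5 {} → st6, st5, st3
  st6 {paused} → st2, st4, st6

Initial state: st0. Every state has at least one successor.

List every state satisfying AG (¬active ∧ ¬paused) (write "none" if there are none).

{st1}

States satisfying ¬active ∧ ¬paused: {st0, st1, st4, st5}.
States satisfying AG (¬active ∧ ¬paused): {st1}.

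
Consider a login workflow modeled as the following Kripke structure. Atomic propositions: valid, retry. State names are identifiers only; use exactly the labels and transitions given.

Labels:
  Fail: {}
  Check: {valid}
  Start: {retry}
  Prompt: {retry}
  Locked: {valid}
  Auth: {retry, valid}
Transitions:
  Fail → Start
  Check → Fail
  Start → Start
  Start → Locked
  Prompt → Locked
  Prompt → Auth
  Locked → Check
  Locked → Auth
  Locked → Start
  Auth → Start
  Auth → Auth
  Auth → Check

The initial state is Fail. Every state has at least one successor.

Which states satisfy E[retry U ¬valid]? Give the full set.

States satisfying retry: {Start, Prompt, Auth}.
States satisfying ¬valid: {Fail, Start, Prompt}.
States satisfying E[retry U ¬valid]: {Fail, Start, Prompt, Auth}.

{Fail, Start, Prompt, Auth}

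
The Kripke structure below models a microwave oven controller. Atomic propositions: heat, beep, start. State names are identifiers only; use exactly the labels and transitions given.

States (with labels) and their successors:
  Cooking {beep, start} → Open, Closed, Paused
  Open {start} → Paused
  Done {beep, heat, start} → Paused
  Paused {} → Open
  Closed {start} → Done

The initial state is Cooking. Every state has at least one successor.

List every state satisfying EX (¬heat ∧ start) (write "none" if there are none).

States satisfying ¬heat ∧ start: {Cooking, Open, Closed}.
States satisfying EX (¬heat ∧ start): {Cooking, Paused}.

{Cooking, Paused}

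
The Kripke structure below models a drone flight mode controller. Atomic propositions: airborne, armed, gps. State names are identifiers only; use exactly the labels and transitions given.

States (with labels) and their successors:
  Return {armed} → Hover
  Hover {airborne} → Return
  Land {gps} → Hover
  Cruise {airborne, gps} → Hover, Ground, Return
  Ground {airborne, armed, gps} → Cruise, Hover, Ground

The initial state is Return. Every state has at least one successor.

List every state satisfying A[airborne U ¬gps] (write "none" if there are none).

States satisfying airborne: {Hover, Cruise, Ground}.
States satisfying ¬gps: {Return, Hover}.
States satisfying A[airborne U ¬gps]: {Return, Hover}.

{Return, Hover}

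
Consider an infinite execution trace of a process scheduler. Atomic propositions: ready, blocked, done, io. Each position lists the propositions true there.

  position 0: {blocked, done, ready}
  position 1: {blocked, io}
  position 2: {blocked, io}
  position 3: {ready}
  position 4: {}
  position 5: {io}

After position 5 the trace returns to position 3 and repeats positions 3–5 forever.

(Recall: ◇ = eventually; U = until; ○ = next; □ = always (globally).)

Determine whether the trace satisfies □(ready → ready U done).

Does not hold

ready → ready U done must hold at every position from 0 onward. It fails at position 3, so □(ready → ready U done) is false.
Positions where ready holds: 0, 3.
Check ready U done at each: 0→ok, 3→fails.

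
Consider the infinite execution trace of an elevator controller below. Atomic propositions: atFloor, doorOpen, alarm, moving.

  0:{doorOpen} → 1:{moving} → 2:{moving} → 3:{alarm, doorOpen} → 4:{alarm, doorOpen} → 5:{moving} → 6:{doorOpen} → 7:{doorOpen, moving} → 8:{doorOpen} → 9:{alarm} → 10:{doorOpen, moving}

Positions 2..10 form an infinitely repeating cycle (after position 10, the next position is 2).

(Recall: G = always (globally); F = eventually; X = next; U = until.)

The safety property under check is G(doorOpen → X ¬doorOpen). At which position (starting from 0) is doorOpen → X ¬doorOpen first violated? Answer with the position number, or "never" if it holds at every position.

Check doorOpen → X ¬doorOpen at each position in order: 0 ✓, 1 ✓, 2 ✓.
At position 3 the labels are {alarm, doorOpen} and the next position 4 has {alarm, doorOpen}, so doorOpen → X ¬doorOpen is false there. This is the first violation.

3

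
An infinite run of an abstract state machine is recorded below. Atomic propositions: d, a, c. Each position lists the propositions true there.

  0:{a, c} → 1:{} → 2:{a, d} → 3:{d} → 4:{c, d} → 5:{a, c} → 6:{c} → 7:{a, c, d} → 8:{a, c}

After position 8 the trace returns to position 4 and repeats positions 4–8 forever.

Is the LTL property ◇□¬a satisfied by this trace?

□¬a is false at every position 0..8, so it never becomes true and ◇□¬a fails.

Violated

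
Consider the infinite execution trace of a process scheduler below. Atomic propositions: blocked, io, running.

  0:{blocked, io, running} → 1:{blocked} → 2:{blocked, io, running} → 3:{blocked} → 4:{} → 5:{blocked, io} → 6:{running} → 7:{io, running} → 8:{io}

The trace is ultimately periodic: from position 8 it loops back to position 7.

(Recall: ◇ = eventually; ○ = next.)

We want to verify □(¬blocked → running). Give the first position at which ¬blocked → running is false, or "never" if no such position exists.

Check ¬blocked → running at each position in order: 0 ✓, 1 ✓, 2 ✓, 3 ✓.
At position 4 the labels are {}, so ¬blocked → running is false there. This is the first violation.

4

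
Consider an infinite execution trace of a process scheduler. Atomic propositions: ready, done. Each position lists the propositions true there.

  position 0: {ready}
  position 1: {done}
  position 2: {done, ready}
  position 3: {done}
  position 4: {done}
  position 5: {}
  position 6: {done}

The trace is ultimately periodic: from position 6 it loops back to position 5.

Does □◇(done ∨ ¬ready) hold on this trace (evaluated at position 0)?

Holds

◇(done ∨ ¬ready) holds at every position 0..6, and those are all positions ever visited, so □◇(done ∨ ¬ready) holds.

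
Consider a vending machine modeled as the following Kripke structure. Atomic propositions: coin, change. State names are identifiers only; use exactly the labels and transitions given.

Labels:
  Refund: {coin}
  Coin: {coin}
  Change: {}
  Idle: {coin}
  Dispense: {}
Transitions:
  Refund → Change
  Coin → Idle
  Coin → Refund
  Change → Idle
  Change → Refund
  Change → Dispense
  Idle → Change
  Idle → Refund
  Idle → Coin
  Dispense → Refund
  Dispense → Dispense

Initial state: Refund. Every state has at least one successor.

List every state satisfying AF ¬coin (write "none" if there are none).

{Refund, Change, Dispense}

States satisfying ¬coin: {Change, Dispense}.
States satisfying AF ¬coin: {Refund, Change, Dispense}.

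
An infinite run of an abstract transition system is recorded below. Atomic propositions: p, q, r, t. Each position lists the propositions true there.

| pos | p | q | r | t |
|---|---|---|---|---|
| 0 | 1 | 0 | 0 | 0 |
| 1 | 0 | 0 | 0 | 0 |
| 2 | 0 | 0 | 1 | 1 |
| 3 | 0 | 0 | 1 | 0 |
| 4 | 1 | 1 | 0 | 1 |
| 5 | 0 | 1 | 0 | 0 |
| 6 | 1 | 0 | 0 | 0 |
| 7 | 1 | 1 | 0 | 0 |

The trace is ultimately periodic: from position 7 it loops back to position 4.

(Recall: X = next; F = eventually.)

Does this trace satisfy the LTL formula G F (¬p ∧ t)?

F (¬p ∧ t) must hold at every position from 0 onward. It fails at position 3, so G F (¬p ∧ t) is false.

Violated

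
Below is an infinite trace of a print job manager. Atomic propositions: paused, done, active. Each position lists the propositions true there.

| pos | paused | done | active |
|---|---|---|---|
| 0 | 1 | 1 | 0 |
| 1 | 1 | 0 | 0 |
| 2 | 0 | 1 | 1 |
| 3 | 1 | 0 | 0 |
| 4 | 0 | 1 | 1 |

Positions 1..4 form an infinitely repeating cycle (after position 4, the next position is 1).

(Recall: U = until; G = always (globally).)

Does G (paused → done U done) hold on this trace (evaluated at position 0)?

paused → done U done must hold at every position from 0 onward. It fails at position 1, so G (paused → done U done) is false.
Positions where paused holds: 0, 1, 3.
Check done U done at each: 0→ok, 1→fails, 3→fails.

Does not hold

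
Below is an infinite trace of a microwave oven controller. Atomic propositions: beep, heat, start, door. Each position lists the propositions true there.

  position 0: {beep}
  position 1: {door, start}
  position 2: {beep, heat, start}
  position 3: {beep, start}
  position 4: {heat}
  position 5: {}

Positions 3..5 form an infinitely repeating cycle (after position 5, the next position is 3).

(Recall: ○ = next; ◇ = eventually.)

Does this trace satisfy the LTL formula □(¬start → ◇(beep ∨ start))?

¬start → ◇(beep ∨ start) holds at every position 0..5, and those are all positions ever visited, so □(¬start → ◇(beep ∨ start)) holds.
Positions where ¬start holds: 0, 4, 5.
Check ◇(beep ∨ start) at each: 0→ok, 4→ok, 5→ok.

Satisfied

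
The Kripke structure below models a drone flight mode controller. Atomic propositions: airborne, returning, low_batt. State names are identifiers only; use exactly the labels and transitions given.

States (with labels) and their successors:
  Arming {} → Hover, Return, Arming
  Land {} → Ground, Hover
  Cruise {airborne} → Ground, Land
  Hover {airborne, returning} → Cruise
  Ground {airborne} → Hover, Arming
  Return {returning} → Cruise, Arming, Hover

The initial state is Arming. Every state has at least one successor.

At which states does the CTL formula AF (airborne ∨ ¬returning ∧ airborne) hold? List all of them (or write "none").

States satisfying airborne ∨ ¬returning ∧ airborne: {Cruise, Hover, Ground}.
States satisfying AF (airborne ∨ ¬returning ∧ airborne): {Land, Cruise, Hover, Ground}.

{Land, Cruise, Hover, Ground}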